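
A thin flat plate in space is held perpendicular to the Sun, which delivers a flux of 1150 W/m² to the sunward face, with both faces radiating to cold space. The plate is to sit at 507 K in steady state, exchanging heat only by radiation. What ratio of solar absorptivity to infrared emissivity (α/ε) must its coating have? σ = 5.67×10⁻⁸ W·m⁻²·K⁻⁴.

Balance: αS·A = εσ·2A·T⁴ ⇒ α/ε = 2σT⁴/S.
α/ε = 2·5.67×10⁻⁸·(507)⁴/1150 = 2·5.67×10⁻⁸·6.607×10¹⁰/1150.

α/ε ≈ 6.52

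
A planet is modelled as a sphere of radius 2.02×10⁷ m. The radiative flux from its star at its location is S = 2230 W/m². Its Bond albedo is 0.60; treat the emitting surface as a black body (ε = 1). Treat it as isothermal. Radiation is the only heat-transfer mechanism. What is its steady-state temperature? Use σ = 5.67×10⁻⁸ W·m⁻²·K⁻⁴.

At equilibrium, absorbed power = emitted power.
Absorbing cross-section = πr² = 1.282×10¹⁵ m²; emitting surface = 4πr² = 5.128×10¹⁵ m² (ratio 4).
(1−a)S·A_cross = εσ·A_surf·T⁴  ⇒  T⁴ = (1−a)S/(4σ).
T⁴ = 0.400·2230/(4·5.67×10⁻⁸) = 3.933×10⁹ K⁴.
T = (3.933×10⁹)^(1/4).

T ≈ 250 K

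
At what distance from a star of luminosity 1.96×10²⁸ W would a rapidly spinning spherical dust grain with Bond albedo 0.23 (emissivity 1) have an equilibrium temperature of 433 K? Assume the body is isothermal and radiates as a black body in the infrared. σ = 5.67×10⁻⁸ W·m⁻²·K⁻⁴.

d ≈ 3.88×10¹¹ m

For an isothermal black-emitting sphere, (1−a)S·πr² = σ·4πr²·T⁴ ⇒ S = 4σT⁴/(1−a).
S = 4·5.67×10⁻⁸·(433)⁴/0.770 = 10350 W/m².
Flux falls as S = L/(4πd²), so d = √(L/(4πS)) = √(1.96×10²⁸/(4π·10350)).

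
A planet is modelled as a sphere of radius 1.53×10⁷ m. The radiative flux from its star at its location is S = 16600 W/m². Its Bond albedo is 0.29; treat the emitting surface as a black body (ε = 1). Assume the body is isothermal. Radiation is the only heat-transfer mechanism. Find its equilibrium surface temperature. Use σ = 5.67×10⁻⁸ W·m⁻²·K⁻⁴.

T ≈ 477 K

At equilibrium, absorbed power = emitted power.
Absorbing cross-section = πr² = 7.354×10¹⁴ m²; emitting surface = 4πr² = 2.942×10¹⁵ m² (ratio 4).
(1−a)S·A_cross = εσ·A_surf·T⁴  ⇒  T⁴ = (1−a)S/(4σ).
T⁴ = 0.710·16600/(4·5.67×10⁻⁸) = 5.197×10¹⁰ K⁴.
T = (5.197×10¹⁰)^(1/4).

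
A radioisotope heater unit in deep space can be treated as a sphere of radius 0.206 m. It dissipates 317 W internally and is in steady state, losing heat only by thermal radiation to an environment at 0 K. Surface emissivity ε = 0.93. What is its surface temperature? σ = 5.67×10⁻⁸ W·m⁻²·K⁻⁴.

Steady state: internal power = radiated power, P = εσA T⁴.
Radiating area A = 4πr² = 0.5333 m².
T⁴ = P/(εσA) = 317/(0.93·5.67×10⁻⁸·0.5333) = 1.127×10¹⁰ K⁴.
T = (1.127×10¹⁰)^(1/4).

T ≈ 326 K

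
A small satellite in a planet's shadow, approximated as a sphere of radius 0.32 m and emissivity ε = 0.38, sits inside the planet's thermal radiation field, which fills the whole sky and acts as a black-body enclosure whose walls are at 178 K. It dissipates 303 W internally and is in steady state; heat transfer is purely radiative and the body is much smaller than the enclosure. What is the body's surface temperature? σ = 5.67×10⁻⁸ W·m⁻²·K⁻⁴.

T ≈ 331 K

For a small grey body in a large enclosure, net radiated power = εσA(T⁴ − T_w⁴).
Steady state: P = εσA(T⁴ − T_w⁴) with A = 4πr² = 1.287 m².
T⁴ = P/(εσA) + T_w⁴ = 303/(0.38·5.67×10⁻⁸·1.287) + (178)⁴
    = 1.093×10¹⁰ + 1.004×10⁹ = 1.193×10¹⁰ K⁴.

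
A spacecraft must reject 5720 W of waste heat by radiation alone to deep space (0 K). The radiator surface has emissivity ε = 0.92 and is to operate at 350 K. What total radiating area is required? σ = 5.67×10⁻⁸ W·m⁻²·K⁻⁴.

A ≈ 7.31 m²

P = εσA T⁴ ⇒ A = P/(εσT⁴).
T⁴ = 1.501×10¹⁰ K⁴.
A = 5720/(0.92 × 5.67×10⁻⁸ × 1.501×10¹⁰).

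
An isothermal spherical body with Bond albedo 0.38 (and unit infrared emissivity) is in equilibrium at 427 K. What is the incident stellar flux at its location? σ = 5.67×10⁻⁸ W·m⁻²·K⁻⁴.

S ≈ 12200 W/m²

(1−a)S·πr² = σ·4πr²·T⁴ ⇒ S = 4σT⁴/(1−a).
S = 4·5.67×10⁻⁸·3.324×10¹⁰/0.620.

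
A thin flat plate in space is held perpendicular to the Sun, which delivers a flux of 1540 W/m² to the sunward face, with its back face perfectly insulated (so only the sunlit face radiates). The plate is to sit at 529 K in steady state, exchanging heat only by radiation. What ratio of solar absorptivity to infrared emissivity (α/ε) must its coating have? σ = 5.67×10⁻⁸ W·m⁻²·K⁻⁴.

α/ε ≈ 2.88

Balance: αS·A = εσ·1A·T⁴ ⇒ α/ε = σT⁴/S.
α/ε = 5.67×10⁻⁸·(529)⁴/1540 = 5.67×10⁻⁸·7.831×10¹⁰/1540.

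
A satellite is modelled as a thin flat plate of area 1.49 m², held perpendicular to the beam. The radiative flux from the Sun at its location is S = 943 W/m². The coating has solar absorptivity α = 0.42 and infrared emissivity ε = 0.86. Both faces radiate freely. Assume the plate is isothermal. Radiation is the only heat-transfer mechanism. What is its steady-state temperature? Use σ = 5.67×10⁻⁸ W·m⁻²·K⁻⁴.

At equilibrium, absorbed power = emitted power.
Absorbing cross-section = A = 1.490 m²; emitting surface = 2A = 2.980 m² (ratio 2).
αS·A_cross = εσ·A_surf·T⁴  ⇒  T⁴ = αS/(ε·2σ).
T⁴ = 0.420·943/(0.86·2·5.67×10⁻⁸) = 4.061×10⁹ K⁴.
T = (4.061×10⁹)^(1/4).

T ≈ 252 K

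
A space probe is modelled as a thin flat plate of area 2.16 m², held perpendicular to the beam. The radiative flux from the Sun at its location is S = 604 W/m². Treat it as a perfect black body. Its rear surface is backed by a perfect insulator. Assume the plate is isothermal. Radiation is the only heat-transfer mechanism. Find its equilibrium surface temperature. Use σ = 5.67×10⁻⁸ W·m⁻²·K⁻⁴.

T ≈ 321 K

At equilibrium, absorbed power = emitted power.
Absorbing cross-section = A = 2.160 m²; emitting surface = A = 2.160 m² (ratio 1).
S·A_cross = εσ·A_surf·T⁴  ⇒  T⁴ = S/(1σ).
T⁴ = 1.00·604/(1·5.67×10⁻⁸) = 1.065×10¹⁰ K⁴.
T = (1.065×10¹⁰)^(1/4).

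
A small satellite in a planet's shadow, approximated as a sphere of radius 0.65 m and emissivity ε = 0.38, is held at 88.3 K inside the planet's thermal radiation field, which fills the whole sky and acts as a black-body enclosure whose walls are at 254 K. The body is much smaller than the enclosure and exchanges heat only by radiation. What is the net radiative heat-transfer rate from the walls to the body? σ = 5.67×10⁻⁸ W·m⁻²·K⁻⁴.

For a small grey body in a large enclosure: P_net = εσA(T_body⁴ − T_wall⁴).
A = 4πr² = 5.309 m²; T_body⁴ − T_wall⁴ = 6.079×10⁷ − 4.162×10⁹ = -4.102×10⁹ K⁴.
|P_net| = 0.38·5.67×10⁻⁸·5.309·4.102×10⁹.

P_net ≈ 469 W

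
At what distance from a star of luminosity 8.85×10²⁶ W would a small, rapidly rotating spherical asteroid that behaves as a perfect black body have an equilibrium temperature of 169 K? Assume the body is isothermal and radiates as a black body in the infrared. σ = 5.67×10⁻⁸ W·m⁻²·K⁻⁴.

For an isothermal black-emitting sphere, (1−a)S·πr² = σ·4πr²·T⁴ ⇒ S = 4σT⁴/(1−a).
S = 4·5.67×10⁻⁸·(169)⁴/1.00 = 185.0 W/m².
Flux falls as S = L/(4πd²), so d = √(L/(4πS)) = √(8.85×10²⁶/(4π·185.0)).

d ≈ 6.17×10¹¹ m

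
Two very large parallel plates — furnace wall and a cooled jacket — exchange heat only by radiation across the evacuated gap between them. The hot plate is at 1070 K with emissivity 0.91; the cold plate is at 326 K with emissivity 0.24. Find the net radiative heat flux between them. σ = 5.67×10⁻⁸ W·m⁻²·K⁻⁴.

q ≈ 17300 W/m²

For two infinite grey parallel plates, q = σ(T₁⁴ − T₂⁴)/(1/ε₁ + 1/ε₂ − 1).
T₁⁴ − T₂⁴ = 1.311×10¹² − 1.129×10¹⁰ = 1.300×10¹² K⁴.
1/ε₁ + 1/ε₂ − 1 = 1.099 + 4.167 − 1 = 4.266.
q = 5.67×10⁻⁸ × 1.300×10¹² / 4.266.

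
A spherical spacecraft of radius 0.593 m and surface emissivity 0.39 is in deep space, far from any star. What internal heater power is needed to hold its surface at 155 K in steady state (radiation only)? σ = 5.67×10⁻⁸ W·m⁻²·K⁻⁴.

P ≈ 56.4 W

P = εσ·4πr²·T⁴.
4πr² = 4.419 m²; T⁴ = 5.772×10⁸ K⁴.
P = 0.39·5.67×10⁻⁸·4.419·5.772×10⁸.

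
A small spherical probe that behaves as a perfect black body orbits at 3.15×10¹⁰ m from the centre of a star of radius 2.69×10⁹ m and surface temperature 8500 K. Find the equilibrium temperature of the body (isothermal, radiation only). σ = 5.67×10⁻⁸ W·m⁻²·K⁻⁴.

T ≈ 1760 K

The star's surface emits σT_*⁴; at distance d the flux is S = σT_*⁴(R_*/d)².
S = 5.67×10⁻⁸·(8500)⁴·(2.69×10⁹/3.15×10¹⁰)² = 2.158×10⁶ W/m².
For an isothermal sphere T⁴ = (1−a)S/(4σ) = 9.517×10¹² K⁴.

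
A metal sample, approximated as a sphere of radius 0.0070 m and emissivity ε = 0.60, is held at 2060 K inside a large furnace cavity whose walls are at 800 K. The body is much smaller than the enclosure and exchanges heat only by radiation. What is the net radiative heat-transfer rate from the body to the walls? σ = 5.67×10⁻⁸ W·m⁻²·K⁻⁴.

P_net ≈ 369 W

For a small grey body in a large enclosure: P_net = εσA(T_body⁴ − T_wall⁴).
A = 4πr² = 6.158×10⁻⁴ m²; T_body⁴ − T_wall⁴ = 1.801×10¹³ − 4.096×10¹¹ = 1.760×10¹³ K⁴.
|P_net| = 0.60·5.67×10⁻⁸·6.158×10⁻⁴·1.760×10¹³.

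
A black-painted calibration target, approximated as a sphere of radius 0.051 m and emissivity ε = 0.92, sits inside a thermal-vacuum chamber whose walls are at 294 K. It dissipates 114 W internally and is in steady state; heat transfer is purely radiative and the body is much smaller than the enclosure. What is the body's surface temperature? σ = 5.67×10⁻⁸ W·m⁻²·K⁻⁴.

T ≈ 522 K

For a small grey body in a large enclosure, net radiated power = εσA(T⁴ − T_w⁴).
Steady state: P = εσA(T⁴ − T_w⁴) with A = 4πr² = 0.03269 m².
T⁴ = P/(εσA) + T_w⁴ = 114/(0.92·5.67×10⁻⁸·0.03269) + (294)⁴
    = 6.686×10¹⁰ + 7.471×10⁹ = 7.433×10¹⁰ K⁴.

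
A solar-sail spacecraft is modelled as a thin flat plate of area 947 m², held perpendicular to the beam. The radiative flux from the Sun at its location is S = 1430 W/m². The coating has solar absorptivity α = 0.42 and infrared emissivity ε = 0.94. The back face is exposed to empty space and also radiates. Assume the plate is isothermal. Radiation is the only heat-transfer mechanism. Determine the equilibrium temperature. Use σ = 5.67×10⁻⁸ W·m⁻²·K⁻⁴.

T ≈ 274 K

At equilibrium, absorbed power = emitted power.
Absorbing cross-section = A = 947.0 m²; emitting surface = 2A = 1894 m² (ratio 2).
αS·A_cross = εσ·A_surf·T⁴  ⇒  T⁴ = αS/(ε·2σ).
T⁴ = 0.420·1430/(0.94·2·5.67×10⁻⁸) = 5.634×10⁹ K⁴.
T = (5.634×10⁹)^(1/4).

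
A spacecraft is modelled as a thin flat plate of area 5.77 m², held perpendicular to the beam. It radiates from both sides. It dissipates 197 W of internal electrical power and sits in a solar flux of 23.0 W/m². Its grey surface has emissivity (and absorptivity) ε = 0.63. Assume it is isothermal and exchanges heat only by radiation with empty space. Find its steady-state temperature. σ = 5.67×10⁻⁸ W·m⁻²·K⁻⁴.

At steady state, absorbed solar power + internal power = radiated power.
Absorbed: α·S·A_cross = 0.63·23.0·5.770 = 83.61 W (cross-section A).
Total input = 83.61 + 197 = 280.6 W.
Radiated: εσ·A_surf·T⁴ with A_surf = 2A = 11.54 m².
T⁴ = 280.6/(0.63·5.67×10⁻⁸·11.54) = 6.807×10⁸ K⁴.

T ≈ 162 K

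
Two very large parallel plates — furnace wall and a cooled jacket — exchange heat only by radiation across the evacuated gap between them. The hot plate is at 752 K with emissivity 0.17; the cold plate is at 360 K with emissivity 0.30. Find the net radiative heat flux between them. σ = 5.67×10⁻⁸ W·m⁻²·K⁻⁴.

For two infinite grey parallel plates, q = σ(T₁⁴ − T₂⁴)/(1/ε₁ + 1/ε₂ − 1).
T₁⁴ − T₂⁴ = 3.198×10¹¹ − 1.680×10¹⁰ = 3.030×10¹¹ K⁴.
1/ε₁ + 1/ε₂ − 1 = 5.882 + 3.333 − 1 = 8.216.
q = 5.67×10⁻⁸ × 3.030×10¹¹ / 8.216.

q ≈ 2090 W/m²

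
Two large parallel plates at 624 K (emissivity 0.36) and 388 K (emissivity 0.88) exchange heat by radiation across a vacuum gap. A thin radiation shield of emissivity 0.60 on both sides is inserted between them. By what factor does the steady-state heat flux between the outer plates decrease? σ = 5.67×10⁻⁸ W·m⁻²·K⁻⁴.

Without shield: q₀ = σΔ(T⁴)/(1/ε₁+1/ε₂−1) with denominator 2.914.
With shield the two gaps are in series; the resistances add: (1/ε₁+1/ε_s−1)+(1/ε_s+1/ε₂−1) = 3.444+1.803 = 5.247.
Heat-flux ratio q₀/q = 5.247/2.914.

factor ≈ 1.80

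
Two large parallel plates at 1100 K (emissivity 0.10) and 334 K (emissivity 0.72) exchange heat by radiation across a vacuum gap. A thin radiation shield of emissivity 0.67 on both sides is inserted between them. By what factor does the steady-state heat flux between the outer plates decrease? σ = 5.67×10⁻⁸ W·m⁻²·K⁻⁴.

factor ≈ 1.19

Without shield: q₀ = σΔ(T⁴)/(1/ε₁+1/ε₂−1) with denominator 10.39.
With shield the two gaps are in series; the resistances add: (1/ε₁+1/ε_s−1)+(1/ε_s+1/ε₂−1) = 10.49+1.881 = 12.37.
Heat-flux ratio q₀/q = 12.37/10.39.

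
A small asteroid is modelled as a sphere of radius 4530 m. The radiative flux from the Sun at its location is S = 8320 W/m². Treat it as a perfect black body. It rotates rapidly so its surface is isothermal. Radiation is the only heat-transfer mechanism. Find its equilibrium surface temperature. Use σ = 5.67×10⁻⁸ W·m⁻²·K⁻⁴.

At equilibrium, absorbed power = emitted power.
Absorbing cross-section = πr² = 6.447×10⁷ m²; emitting surface = 4πr² = 2.579×10⁸ m² (ratio 4).
S·A_cross = εσ·A_surf·T⁴  ⇒  T⁴ = S/(4σ).
T⁴ = 1.00·8320/(4·5.67×10⁻⁸) = 3.668×10¹⁰ K⁴.
T = (3.668×10¹⁰)^(1/4).

T ≈ 438 K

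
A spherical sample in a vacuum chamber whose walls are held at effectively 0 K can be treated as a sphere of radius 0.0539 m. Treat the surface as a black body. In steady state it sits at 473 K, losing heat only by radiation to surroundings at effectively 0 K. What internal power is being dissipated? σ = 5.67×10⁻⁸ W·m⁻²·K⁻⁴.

P ≈ 104 W

Steady state: P = εσA T⁴.
A = 4πr² = 0.03651 m²; T⁴ = (473)⁴ = 5.005×10¹⁰ K⁴.
P = 1.0 × 5.67×10⁻⁸ × 0.03651 × 5.005×10¹⁰.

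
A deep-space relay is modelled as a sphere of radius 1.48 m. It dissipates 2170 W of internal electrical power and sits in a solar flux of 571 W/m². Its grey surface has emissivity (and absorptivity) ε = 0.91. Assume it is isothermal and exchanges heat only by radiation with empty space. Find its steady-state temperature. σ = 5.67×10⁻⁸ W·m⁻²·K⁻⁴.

T ≈ 252 K

At steady state, absorbed solar power + internal power = radiated power.
Absorbed: α·S·A_cross = 0.91·571·6.881 = 3576 W (cross-section πr²).
Total input = 3576 + 2170 = 5746 W.
Radiated: εσ·A_surf·T⁴ with A_surf = 4πr² = 27.53 m².
T⁴ = 5746/(0.91·5.67×10⁻⁸·27.53) = 4.046×10⁹ K⁴.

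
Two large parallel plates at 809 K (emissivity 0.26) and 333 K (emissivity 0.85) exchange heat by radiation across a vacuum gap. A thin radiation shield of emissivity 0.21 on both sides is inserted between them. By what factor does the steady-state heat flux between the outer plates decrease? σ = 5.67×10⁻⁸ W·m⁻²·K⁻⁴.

Without shield: q₀ = σΔ(T⁴)/(1/ε₁+1/ε₂−1) with denominator 4.023.
With shield the two gaps are in series; the resistances add: (1/ε₁+1/ε_s−1)+(1/ε_s+1/ε₂−1) = 7.608+4.938 = 12.55.
Heat-flux ratio q₀/q = 12.55/4.023.

factor ≈ 3.12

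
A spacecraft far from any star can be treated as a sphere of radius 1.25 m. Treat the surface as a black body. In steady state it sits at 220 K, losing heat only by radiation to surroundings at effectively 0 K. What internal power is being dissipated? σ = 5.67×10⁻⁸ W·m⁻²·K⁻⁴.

Steady state: P = εσA T⁴.
A = 4πr² = 19.63 m²; T⁴ = (220)⁴ = 2.343×10⁹ K⁴.
P = 1.0 × 5.67×10⁻⁸ × 19.63 × 2.343×10⁹.

P ≈ 2610 W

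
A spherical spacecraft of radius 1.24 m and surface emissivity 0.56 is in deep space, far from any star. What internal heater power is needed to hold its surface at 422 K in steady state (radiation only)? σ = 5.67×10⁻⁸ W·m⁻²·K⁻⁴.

P = εσ·4πr²·T⁴.
4πr² = 19.32 m²; T⁴ = 3.171×10¹⁰ K⁴.
P = 0.56·5.67×10⁻⁸·19.32·3.171×10¹⁰.

P ≈ 19500 W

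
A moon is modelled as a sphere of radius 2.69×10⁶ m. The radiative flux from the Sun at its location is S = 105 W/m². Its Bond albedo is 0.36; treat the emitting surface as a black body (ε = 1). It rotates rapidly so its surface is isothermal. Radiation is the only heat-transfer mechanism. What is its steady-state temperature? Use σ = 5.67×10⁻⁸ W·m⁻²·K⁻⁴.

At equilibrium, absorbed power = emitted power.
Absorbing cross-section = πr² = 2.273×10¹³ m²; emitting surface = 4πr² = 9.093×10¹³ m² (ratio 4).
(1−a)S·A_cross = εσ·A_surf·T⁴  ⇒  T⁴ = (1−a)S/(4σ).
T⁴ = 0.640·105/(4·5.67×10⁻⁸) = 2.963×10⁸ K⁴.
T = (2.963×10⁸)^(1/4).

T ≈ 131 K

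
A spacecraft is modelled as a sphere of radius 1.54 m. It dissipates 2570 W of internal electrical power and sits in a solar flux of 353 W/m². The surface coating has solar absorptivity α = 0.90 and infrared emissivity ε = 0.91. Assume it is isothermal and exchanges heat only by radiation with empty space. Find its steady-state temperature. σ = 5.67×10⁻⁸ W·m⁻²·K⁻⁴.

At steady state, absorbed solar power + internal power = radiated power.
Absorbed: α·S·A_cross = 0.90·353·7.451 = 2367 W (cross-section πr²).
Total input = 2367 + 2570 = 4937 W.
Radiated: εσ·A_surf·T⁴ with A_surf = 4πr² = 29.80 m².
T⁴ = 4937/(0.91·5.67×10⁻⁸·29.80) = 3.211×10⁹ K⁴.

T ≈ 238 K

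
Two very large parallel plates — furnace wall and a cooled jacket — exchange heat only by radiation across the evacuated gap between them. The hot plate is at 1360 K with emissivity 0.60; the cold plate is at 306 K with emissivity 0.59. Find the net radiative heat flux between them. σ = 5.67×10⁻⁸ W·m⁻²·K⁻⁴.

q ≈ 81900 W/m²

For two infinite grey parallel plates, q = σ(T₁⁴ − T₂⁴)/(1/ε₁ + 1/ε₂ − 1).
T₁⁴ − T₂⁴ = 3.421×10¹² − 8.768×10⁹ = 3.412×10¹² K⁴.
1/ε₁ + 1/ε₂ − 1 = 1.667 + 1.695 − 1 = 2.362.
q = 5.67×10⁻⁸ × 3.412×10¹² / 2.362.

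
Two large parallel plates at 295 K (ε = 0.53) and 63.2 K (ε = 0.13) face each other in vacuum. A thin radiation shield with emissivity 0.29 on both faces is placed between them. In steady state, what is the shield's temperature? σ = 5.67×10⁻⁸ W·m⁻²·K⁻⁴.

T_s ≈ 270 K

In steady state the net flux on the hot side equals that on the cold side.
σ(T₁⁴−T_s⁴)/D₁ = σ(T_s⁴−T₂⁴)/D₂, with D₁ = 1/ε₁+1/ε_s−1 = 4.335, D₂ = 1/ε_s+1/ε₂−1 = 10.14.
Solve for T_s⁴: T_s⁴ = (D₂·T₁⁴ + D₁·T₂⁴)/(D₁+D₂) = 5.310×10⁹ K⁴.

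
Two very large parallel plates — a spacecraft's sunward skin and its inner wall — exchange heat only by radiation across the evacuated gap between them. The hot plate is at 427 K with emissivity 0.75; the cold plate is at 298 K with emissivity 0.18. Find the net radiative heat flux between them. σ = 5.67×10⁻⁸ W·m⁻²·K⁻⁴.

q ≈ 244 W/m²

For two infinite grey parallel plates, q = σ(T₁⁴ − T₂⁴)/(1/ε₁ + 1/ε₂ − 1).
T₁⁴ − T₂⁴ = 3.324×10¹⁰ − 7.886×10⁹ = 2.536×10¹⁰ K⁴.
1/ε₁ + 1/ε₂ − 1 = 1.333 + 5.556 − 1 = 5.889.
q = 5.67×10⁻⁸ × 2.536×10¹⁰ / 5.889.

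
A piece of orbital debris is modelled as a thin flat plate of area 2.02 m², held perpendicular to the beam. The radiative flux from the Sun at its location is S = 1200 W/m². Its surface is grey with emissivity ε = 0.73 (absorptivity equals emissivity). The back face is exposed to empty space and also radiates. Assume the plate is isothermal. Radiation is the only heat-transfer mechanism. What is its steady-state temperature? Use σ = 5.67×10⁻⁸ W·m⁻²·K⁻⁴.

At equilibrium, absorbed power = emitted power.
Absorbing cross-section = A = 2.020 m²; emitting surface = 2A = 4.040 m² (ratio 2).
εS·A_cross = εσ·A_surf·T⁴  ⇒  T⁴ = S/(2σ)   (ε cancels).
T⁴ = 1200/(2·5.67×10⁻⁸) = 1.058×10¹⁰ K⁴.
T = (1.058×10¹⁰)^(1/4).

T ≈ 321 K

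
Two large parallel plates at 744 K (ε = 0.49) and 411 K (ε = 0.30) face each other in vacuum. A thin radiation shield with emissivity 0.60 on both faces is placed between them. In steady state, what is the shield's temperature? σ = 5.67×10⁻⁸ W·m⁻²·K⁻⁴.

In steady state the net flux on the hot side equals that on the cold side.
σ(T₁⁴−T_s⁴)/D₁ = σ(T_s⁴−T₂⁴)/D₂, with D₁ = 1/ε₁+1/ε_s−1 = 2.707, D₂ = 1/ε_s+1/ε₂−1 = 4.000.
Solve for T_s⁴: T_s⁴ = (D₂·T₁⁴ + D₁·T₂⁴)/(D₁+D₂) = 1.942×10¹¹ K⁴.

T_s ≈ 664 K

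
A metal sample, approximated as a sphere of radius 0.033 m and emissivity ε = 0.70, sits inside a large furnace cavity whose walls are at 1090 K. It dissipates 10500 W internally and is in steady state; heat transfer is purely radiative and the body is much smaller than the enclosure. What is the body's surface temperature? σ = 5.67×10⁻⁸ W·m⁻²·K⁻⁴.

T ≈ 2130 K

For a small grey body in a large enclosure, net radiated power = εσA(T⁴ − T_w⁴).
Steady state: P = εσA(T⁴ − T_w⁴) with A = 4πr² = 0.01368 m².
T⁴ = P/(εσA) + T_w⁴ = 10500/(0.70·5.67×10⁻⁸·0.01368) + (1090)⁴
    = 1.933×10¹³ + 1.412×10¹² = 2.074×10¹³ K⁴.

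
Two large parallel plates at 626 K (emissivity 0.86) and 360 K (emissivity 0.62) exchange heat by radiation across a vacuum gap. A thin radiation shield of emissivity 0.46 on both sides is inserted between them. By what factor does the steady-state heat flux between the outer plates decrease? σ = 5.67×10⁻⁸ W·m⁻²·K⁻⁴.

Without shield: q₀ = σΔ(T⁴)/(1/ε₁+1/ε₂−1) with denominator 1.776.
With shield the two gaps are in series; the resistances add: (1/ε₁+1/ε_s−1)+(1/ε_s+1/ε₂−1) = 2.337+2.787 = 5.124.
Heat-flux ratio q₀/q = 5.124/1.776.

factor ≈ 2.89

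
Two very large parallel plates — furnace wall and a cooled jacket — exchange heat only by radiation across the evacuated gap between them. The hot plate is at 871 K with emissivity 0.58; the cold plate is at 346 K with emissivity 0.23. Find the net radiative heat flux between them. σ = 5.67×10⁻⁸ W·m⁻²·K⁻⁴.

q ≈ 6270 W/m²

For two infinite grey parallel plates, q = σ(T₁⁴ − T₂⁴)/(1/ε₁ + 1/ε₂ − 1).
T₁⁴ − T₂⁴ = 5.755×10¹¹ − 1.433×10¹⁰ = 5.612×10¹¹ K⁴.
1/ε₁ + 1/ε₂ − 1 = 1.724 + 4.348 − 1 = 5.072.
q = 5.67×10⁻⁸ × 5.612×10¹¹ / 5.072.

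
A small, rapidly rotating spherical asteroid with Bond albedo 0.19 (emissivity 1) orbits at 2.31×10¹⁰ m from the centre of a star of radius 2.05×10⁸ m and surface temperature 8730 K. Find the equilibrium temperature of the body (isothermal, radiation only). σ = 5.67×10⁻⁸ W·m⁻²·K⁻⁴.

T ≈ 552 K

The star's surface emits σT_*⁴; at distance d the flux is S = σT_*⁴(R_*/d)².
S = 5.67×10⁻⁸·(8730)⁴·(2.05×10⁸/2.31×10¹⁰)² = 25940 W/m².
For an isothermal sphere T⁴ = (1−a)S/(4σ) = 9.263×10¹⁰ K⁴.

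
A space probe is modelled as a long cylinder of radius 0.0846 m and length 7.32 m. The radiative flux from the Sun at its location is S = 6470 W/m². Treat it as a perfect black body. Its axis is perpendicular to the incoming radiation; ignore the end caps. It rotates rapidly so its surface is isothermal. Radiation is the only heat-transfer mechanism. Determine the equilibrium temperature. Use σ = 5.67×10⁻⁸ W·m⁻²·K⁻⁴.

T ≈ 437 K

At equilibrium, absorbed power = emitted power.
Absorbing cross-section = 2rL = 1.239 m²; emitting surface = 2πrL = 3.891 m² (ratio π).
S·A_cross = εσ·A_surf·T⁴  ⇒  T⁴ = S/(πσ).
T⁴ = 1.00·6470/(π·5.67×10⁻⁸) = 3.632×10¹⁰ K⁴.
T = (3.632×10¹⁰)^(1/4).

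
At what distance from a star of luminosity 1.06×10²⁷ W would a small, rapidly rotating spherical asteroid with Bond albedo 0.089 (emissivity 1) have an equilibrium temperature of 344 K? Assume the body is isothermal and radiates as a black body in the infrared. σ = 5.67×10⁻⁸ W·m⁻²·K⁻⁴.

For an isothermal black-emitting sphere, (1−a)S·πr² = σ·4πr²·T⁴ ⇒ S = 4σT⁴/(1−a).
S = 4·5.67×10⁻⁸·(344)⁴/0.911 = 3486 W/m².
Flux falls as S = L/(4πd²), so d = √(L/(4πS)) = √(1.06×10²⁷/(4π·3486)).

d ≈ 1.56×10¹¹ m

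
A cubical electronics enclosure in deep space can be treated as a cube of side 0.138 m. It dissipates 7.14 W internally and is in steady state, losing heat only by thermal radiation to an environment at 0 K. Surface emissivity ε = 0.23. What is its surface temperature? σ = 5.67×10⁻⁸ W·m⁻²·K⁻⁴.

Steady state: internal power = radiated power, P = εσA T⁴.
Radiating area A = 6L² = 0.1143 m².
T⁴ = P/(εσA) = 7.14/(0.23·5.67×10⁻⁸·0.1143) = 4.792×10⁹ K⁴.
T = (4.792×10⁹)^(1/4).

T ≈ 263 K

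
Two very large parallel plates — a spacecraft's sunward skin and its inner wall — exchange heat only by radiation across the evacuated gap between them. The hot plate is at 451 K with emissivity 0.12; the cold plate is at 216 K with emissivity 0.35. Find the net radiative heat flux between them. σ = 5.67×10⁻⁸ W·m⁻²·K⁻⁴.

For two infinite grey parallel plates, q = σ(T₁⁴ − T₂⁴)/(1/ε₁ + 1/ε₂ − 1).
T₁⁴ − T₂⁴ = 4.137×10¹⁰ − 2.177×10⁹ = 3.920×10¹⁰ K⁴.
1/ε₁ + 1/ε₂ − 1 = 8.333 + 2.857 − 1 = 10.19.
q = 5.67×10⁻⁸ × 3.920×10¹⁰ / 10.19.

q ≈ 218 W/m²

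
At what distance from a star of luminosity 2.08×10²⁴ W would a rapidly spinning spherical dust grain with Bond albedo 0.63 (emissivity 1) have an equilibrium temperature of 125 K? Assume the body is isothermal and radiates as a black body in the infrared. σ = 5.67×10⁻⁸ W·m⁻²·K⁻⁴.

d ≈ 3.33×10¹⁰ m

For an isothermal black-emitting sphere, (1−a)S·πr² = σ·4πr²·T⁴ ⇒ S = 4σT⁴/(1−a).
S = 4·5.67×10⁻⁸·(125)⁴/0.370 = 149.7 W/m².
Flux falls as S = L/(4πd²), so d = √(L/(4πS)) = √(2.08×10²⁴/(4π·149.7)).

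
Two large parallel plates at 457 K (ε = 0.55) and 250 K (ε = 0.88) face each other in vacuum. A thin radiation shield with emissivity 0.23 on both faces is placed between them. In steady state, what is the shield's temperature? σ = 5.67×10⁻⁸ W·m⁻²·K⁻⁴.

In steady state the net flux on the hot side equals that on the cold side.
σ(T₁⁴−T_s⁴)/D₁ = σ(T_s⁴−T₂⁴)/D₂, with D₁ = 1/ε₁+1/ε_s−1 = 5.166, D₂ = 1/ε_s+1/ε₂−1 = 4.484.
Solve for T_s⁴: T_s⁴ = (D₂·T₁⁴ + D₁·T₂⁴)/(D₁+D₂) = 2.236×10¹⁰ K⁴.

T_s ≈ 387 K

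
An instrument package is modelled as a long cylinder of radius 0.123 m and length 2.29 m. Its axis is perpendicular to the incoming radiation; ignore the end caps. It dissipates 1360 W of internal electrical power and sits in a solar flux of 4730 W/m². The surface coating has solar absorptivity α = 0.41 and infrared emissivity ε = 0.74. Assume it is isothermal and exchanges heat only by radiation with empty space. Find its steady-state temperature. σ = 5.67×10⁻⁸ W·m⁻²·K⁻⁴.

At steady state, absorbed solar power + internal power = radiated power.
Absorbed: α·S·A_cross = 0.41·4730·0.5633 = 1092 W (cross-section 2rL).
Total input = 1092 + 1360 = 2452 W.
Radiated: εσ·A_surf·T⁴ with A_surf = 2πrL = 1.770 m².
T⁴ = 2452/(0.74·5.67×10⁻⁸·1.770) = 3.303×10¹⁰ K⁴.

T ≈ 426 K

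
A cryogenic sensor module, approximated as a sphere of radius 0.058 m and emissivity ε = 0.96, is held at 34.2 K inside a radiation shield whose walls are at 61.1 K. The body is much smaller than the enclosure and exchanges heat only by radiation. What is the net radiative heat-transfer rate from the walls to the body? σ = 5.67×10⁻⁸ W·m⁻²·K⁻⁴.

For a small grey body in a large enclosure: P_net = εσA(T_body⁴ − T_wall⁴).
A = 4πr² = 0.04227 m²; T_body⁴ − T_wall⁴ = 1.368×10⁶ − 1.394×10⁷ = -1.257×10⁷ K⁴.
|P_net| = 0.96·5.67×10⁻⁸·0.04227·1.257×10⁷.

P_net ≈ 0.0289 W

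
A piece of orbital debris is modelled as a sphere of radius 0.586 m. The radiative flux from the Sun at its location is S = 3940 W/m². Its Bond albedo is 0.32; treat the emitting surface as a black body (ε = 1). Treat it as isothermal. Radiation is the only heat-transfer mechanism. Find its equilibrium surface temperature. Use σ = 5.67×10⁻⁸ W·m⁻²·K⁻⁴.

T ≈ 330 K

At equilibrium, absorbed power = emitted power.
Absorbing cross-section = πr² = 1.079 m²; emitting surface = 4πr² = 4.315 m² (ratio 4).
(1−a)S·A_cross = εσ·A_surf·T⁴  ⇒  T⁴ = (1−a)S/(4σ).
T⁴ = 0.680·3940/(4·5.67×10⁻⁸) = 1.181×10¹⁰ K⁴.
T = (1.181×10¹⁰)^(1/4).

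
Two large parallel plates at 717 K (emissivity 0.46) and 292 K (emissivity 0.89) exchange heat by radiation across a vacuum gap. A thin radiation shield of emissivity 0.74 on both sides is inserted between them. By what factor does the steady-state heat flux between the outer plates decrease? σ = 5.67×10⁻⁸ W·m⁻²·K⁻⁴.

factor ≈ 1.74

Without shield: q₀ = σΔ(T⁴)/(1/ε₁+1/ε₂−1) with denominator 2.298.
With shield the two gaps are in series; the resistances add: (1/ε₁+1/ε_s−1)+(1/ε_s+1/ε₂−1) = 2.525+1.475 = 4.000.
Heat-flux ratio q₀/q = 4.000/2.298.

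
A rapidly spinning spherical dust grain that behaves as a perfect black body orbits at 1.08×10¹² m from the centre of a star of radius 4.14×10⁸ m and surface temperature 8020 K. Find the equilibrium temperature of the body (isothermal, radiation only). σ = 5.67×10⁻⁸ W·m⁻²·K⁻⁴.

The star's surface emits σT_*⁴; at distance d the flux is S = σT_*⁴(R_*/d)².
S = 5.67×10⁻⁸·(8020)⁴·(4.14×10⁸/1.08×10¹²)² = 34.47 W/m².
For an isothermal sphere T⁴ = (1−a)S/(4σ) = 1.520×10⁸ K⁴.

T ≈ 111 K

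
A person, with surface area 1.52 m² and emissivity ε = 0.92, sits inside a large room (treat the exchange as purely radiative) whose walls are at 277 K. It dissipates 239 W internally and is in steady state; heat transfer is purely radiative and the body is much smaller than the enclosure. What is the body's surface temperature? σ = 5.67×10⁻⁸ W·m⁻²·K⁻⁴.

T ≈ 307 K

For a small grey body in a large enclosure, net radiated power = εσA(T⁴ − T_w⁴).
Steady state: P = εσA(T⁴ − T_w⁴) with A = 1.52 m².
T⁴ = P/(εσA) + T_w⁴ = 239/(0.92·5.67×10⁻⁸·1.520) + (277)⁴
    = 3.014×10⁹ + 5.887×10⁹ = 8.902×10⁹ K⁴.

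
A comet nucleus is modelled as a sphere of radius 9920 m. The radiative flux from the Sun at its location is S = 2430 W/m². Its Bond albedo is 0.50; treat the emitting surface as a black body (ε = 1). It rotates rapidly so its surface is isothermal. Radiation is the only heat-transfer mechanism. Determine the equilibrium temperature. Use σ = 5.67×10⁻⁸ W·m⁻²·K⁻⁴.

At equilibrium, absorbed power = emitted power.
Absorbing cross-section = πr² = 3.092×10⁸ m²; emitting surface = 4πr² = 1.237×10⁹ m² (ratio 4).
(1−a)S·A_cross = εσ·A_surf·T⁴  ⇒  T⁴ = (1−a)S/(4σ).
T⁴ = 0.500·2430/(4·5.67×10⁻⁸) = 5.357×10⁹ K⁴.
T = (5.357×10⁹)^(1/4).

T ≈ 271 K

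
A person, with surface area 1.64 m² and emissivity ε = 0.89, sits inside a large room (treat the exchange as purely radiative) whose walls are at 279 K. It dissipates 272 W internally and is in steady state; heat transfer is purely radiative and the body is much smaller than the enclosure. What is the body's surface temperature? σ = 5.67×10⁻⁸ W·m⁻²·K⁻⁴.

T ≈ 311 K

For a small grey body in a large enclosure, net radiated power = εσA(T⁴ − T_w⁴).
Steady state: P = εσA(T⁴ − T_w⁴) with A = 1.64 m².
T⁴ = P/(εσA) + T_w⁴ = 272/(0.89·5.67×10⁻⁸·1.640) + (279)⁴
    = 3.287×10⁹ + 6.059×10⁹ = 9.346×10⁹ K⁴.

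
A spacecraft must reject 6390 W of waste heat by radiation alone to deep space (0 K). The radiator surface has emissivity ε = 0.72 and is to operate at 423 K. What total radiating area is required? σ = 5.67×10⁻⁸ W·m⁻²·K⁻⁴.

A ≈ 4.89 m²

P = εσA T⁴ ⇒ A = P/(εσT⁴).
T⁴ = 3.202×10¹⁰ K⁴.
A = 6390/(0.72 × 5.67×10⁻⁸ × 3.202×10¹⁰).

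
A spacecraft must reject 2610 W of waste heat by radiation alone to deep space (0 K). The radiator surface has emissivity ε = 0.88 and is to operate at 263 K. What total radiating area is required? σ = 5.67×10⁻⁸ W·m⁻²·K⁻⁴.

P = εσA T⁴ ⇒ A = P/(εσT⁴).
T⁴ = 4.784×10⁹ K⁴.
A = 2610/(0.88 × 5.67×10⁻⁸ × 4.784×10⁹).

A ≈ 10.9 m²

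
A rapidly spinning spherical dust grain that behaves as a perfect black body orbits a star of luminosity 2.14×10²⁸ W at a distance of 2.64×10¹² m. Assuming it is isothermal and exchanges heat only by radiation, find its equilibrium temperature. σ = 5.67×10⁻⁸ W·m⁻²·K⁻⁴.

First find the stellar flux at distance d: S = L/(4πd²) = 2.14×10²⁸/(4π·(2.64×10¹²)²) = 244.3 W/m².
For an isothermal sphere, absorbed (1−a)S·πr² = emitted σ·4πr²·T⁴, so T⁴ = (1−a)S/(4σ).
T⁴ = 1.00·244.3/(4·5.67×10⁻⁸) = 1.077×10⁹ K⁴.

T ≈ 181 K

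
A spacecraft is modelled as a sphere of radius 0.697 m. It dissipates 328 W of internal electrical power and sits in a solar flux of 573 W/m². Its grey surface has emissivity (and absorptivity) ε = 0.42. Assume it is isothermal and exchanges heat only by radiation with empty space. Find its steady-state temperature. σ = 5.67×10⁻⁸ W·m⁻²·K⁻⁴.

T ≈ 263 K

At steady state, absorbed solar power + internal power = radiated power.
Absorbed: α·S·A_cross = 0.42·573·1.526 = 367.3 W (cross-section πr²).
Total input = 367.3 + 328 = 695.3 W.
Radiated: εσ·A_surf·T⁴ with A_surf = 4πr² = 6.105 m².
T⁴ = 695.3/(0.42·5.67×10⁻⁸·6.105) = 4.783×10⁹ K⁴.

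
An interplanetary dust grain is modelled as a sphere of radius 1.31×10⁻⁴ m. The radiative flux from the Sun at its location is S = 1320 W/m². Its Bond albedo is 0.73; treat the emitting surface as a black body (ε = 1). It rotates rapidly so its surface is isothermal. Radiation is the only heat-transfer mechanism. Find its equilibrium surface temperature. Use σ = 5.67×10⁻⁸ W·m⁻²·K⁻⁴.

T ≈ 199 K

At equilibrium, absorbed power = emitted power.
Absorbing cross-section = πr² = 5.391×10⁻⁸ m²; emitting surface = 4πr² = 2.157×10⁻⁷ m² (ratio 4).
(1−a)S·A_cross = εσ·A_surf·T⁴  ⇒  T⁴ = (1−a)S/(4σ).
T⁴ = 0.270·1320/(4·5.67×10⁻⁸) = 1.571×10⁹ K⁴.
T = (1.571×10⁹)^(1/4).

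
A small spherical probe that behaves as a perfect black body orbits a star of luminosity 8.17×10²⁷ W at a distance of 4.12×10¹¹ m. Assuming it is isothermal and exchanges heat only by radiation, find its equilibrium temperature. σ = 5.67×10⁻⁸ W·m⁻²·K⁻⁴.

T ≈ 360 K

First find the stellar flux at distance d: S = L/(4πd²) = 8.17×10²⁷/(4π·(4.12×10¹¹)²) = 3830 W/m².
For an isothermal sphere, absorbed (1−a)S·πr² = emitted σ·4πr²·T⁴, so T⁴ = (1−a)S/(4σ).
T⁴ = 1.00·3830/(4·5.67×10⁻⁸) = 1.689×10¹⁰ K⁴.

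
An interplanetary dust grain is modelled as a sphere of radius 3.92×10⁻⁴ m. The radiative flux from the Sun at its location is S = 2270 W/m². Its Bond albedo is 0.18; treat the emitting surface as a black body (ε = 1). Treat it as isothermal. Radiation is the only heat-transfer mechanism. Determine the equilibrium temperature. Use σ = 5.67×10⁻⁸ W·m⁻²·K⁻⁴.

At equilibrium, absorbed power = emitted power.
Absorbing cross-section = πr² = 4.827×10⁻⁷ m²; emitting surface = 4πr² = 1.931×10⁻⁶ m² (ratio 4).
(1−a)S·A_cross = εσ·A_surf·T⁴  ⇒  T⁴ = (1−a)S/(4σ).
T⁴ = 0.820·2270/(4·5.67×10⁻⁸) = 8.207×10⁹ K⁴.
T = (8.207×10⁹)^(1/4).

T ≈ 301 K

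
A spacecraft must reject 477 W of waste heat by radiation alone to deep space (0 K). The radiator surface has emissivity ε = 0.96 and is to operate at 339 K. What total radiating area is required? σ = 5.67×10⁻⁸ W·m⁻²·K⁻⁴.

A ≈ 0.664 m²

P = εσA T⁴ ⇒ A = P/(εσT⁴).
T⁴ = 1.321×10¹⁰ K⁴.
A = 477/(0.96 × 5.67×10⁻⁸ × 1.321×10¹⁰).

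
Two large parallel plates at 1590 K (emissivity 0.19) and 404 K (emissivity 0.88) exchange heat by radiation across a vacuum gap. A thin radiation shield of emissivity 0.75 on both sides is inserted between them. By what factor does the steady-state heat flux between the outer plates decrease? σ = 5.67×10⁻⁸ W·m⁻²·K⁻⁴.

factor ≈ 1.31

Without shield: q₀ = σΔ(T⁴)/(1/ε₁+1/ε₂−1) with denominator 5.400.
With shield the two gaps are in series; the resistances add: (1/ε₁+1/ε_s−1)+(1/ε_s+1/ε₂−1) = 5.596+1.470 = 7.066.
Heat-flux ratio q₀/q = 7.066/5.400.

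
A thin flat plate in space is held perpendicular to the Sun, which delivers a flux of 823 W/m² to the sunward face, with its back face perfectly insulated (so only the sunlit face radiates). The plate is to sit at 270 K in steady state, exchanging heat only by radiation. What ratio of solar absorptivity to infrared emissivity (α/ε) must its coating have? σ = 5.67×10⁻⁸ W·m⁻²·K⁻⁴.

Balance: αS·A = εσ·1A·T⁴ ⇒ α/ε = σT⁴/S.
α/ε = 5.67×10⁻⁸·(270)⁴/823 = 5.67×10⁻⁸·5.314×10⁹/823.

α/ε ≈ 0.366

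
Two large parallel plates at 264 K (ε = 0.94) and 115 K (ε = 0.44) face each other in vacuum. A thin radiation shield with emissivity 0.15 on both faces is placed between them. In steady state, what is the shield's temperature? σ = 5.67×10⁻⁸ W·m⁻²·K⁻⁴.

T_s ≈ 228 K

In steady state the net flux on the hot side equals that on the cold side.
σ(T₁⁴−T_s⁴)/D₁ = σ(T_s⁴−T₂⁴)/D₂, with D₁ = 1/ε₁+1/ε_s−1 = 6.730, D₂ = 1/ε_s+1/ε₂−1 = 7.939.
Solve for T_s⁴: T_s⁴ = (D₂·T₁⁴ + D₁·T₂⁴)/(D₁+D₂) = 2.709×10⁹ K⁴.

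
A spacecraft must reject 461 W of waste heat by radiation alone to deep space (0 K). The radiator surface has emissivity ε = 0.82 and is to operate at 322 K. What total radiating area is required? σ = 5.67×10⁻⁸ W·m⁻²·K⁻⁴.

P = εσA T⁴ ⇒ A = P/(εσT⁴).
T⁴ = 1.075×10¹⁰ K⁴.
A = 461/(0.82 × 5.67×10⁻⁸ × 1.075×10¹⁰).

A ≈ 0.922 m²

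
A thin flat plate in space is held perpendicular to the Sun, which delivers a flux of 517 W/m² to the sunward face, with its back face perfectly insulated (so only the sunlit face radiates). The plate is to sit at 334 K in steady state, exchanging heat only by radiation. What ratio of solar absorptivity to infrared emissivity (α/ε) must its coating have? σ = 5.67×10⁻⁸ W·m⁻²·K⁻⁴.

α/ε ≈ 1.36

Balance: αS·A = εσ·1A·T⁴ ⇒ α/ε = σT⁴/S.
α/ε = 5.67×10⁻⁸·(334)⁴/517 = 5.67×10⁻⁸·1.244×10¹⁰/517.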